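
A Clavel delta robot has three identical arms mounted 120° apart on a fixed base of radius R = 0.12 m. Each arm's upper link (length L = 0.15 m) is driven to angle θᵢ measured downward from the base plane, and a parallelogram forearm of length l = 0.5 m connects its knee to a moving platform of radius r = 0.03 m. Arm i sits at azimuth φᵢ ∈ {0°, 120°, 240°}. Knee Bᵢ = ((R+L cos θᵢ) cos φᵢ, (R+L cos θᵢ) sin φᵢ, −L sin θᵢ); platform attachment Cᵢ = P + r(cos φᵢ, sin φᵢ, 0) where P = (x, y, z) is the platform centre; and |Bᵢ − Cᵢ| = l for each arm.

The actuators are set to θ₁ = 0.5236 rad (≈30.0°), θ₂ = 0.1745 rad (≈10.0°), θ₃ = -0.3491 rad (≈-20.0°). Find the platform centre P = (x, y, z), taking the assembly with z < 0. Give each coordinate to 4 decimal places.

arm 1 at φ=0.0°: e+L cos θ1 = 0.2199;  centre 1 = (0.2199, 0.0000, -0.0750)
centre 2 = (0.2377·cos120.0°, 0.2377·sin120.0°, -0.0260) = (-0.1189, 0.2059, -0.0260)
arm 3 at φ=240.0°: e+L cos θ3 = 0.2310;  centre 3 = (-0.1155, -0.2000, 0.0513)
eliminate P² terms by subtracting sphere 1 from 2 and 3
linear system: -0.6775x+0.4117y = 0.0032−0.0979z; -0.6708x+-0.4000y = 0.0020−0.2526z
Cramer: x(z) = -0.0038+0.2617z;  y(z) = 0.0015+0.1928z
quadratic in z: (1.1056)z²+(0.0335)z+(-0.1943)=0, √Δ=0.9276 → z ∈ {-0.4346, 0.4044}; z = -0.4346 (taking z<0)
x = -0.1176, y = -0.0823

(-0.1176, -0.0823, -0.4346)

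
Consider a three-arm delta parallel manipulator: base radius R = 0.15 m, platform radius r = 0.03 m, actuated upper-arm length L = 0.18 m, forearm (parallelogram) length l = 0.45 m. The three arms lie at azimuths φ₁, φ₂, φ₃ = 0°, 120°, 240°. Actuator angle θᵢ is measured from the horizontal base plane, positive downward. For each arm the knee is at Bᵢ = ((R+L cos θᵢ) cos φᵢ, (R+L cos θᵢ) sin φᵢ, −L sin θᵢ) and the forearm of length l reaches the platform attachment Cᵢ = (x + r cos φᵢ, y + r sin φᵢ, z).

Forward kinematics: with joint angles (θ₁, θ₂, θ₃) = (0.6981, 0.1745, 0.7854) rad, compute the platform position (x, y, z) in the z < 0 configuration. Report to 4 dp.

centre 1 = (0.2579·cos0.0°, 0.2579·sin0.0°, -0.1157) = (0.2579, 0.0000, -0.1157)
arm 2 at φ=120.0°: e+L cos θ2 = 0.2973;  centre 2 = (-0.1486, 0.2574, -0.0313)
centre 3 = (0.2473·cos240.0°, 0.2473·sin240.0°, -0.1273) = (-0.1236, -0.2141, -0.1273)
eliminate P² terms by subtracting sphere 1 from 2 and 3
plane₁₂: -0.8130x+0.5149y+0.1689z = 0.0094
Cramer: x(z) = -0.0037+0.0815z;  y(z) = 0.0125-0.1993z
quadratic in z: (1.0464)z²+(0.1838)z+(-0.1205)=0, √Δ=0.7337 → z ∈ {-0.4384, 0.2628}; z = -0.4384 (taking z<0)
x = -0.0394, y = 0.0999

(-0.0394, 0.0999, -0.4384)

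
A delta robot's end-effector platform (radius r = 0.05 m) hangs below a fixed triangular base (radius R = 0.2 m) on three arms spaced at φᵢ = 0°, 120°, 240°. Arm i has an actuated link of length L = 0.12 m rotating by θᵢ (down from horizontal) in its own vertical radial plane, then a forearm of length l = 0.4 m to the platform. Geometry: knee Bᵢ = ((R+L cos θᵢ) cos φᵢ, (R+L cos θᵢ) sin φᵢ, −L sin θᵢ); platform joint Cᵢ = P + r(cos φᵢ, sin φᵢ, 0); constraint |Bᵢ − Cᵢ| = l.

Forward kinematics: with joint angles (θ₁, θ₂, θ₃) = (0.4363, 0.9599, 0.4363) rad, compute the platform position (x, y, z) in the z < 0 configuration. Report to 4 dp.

(0.0343, -0.0594, -0.3764)

φ1=0.0°: virtual centre (0.2588, 0.0000, -0.0507), radius l
φ2=120.0°: virtual centre (-0.1094, 0.1895, -0.0983), radius l
arm 3 at φ=240.0°: e+L cos θ3 = 0.2588;  S3 = (-0.1294, -0.2241, -0.0507)
eliminate P² terms by subtracting sphere 1 from 2 and 3
linear system: -0.7363x+0.3790y = -0.0120−-0.0952z; -0.7763x+-0.4482y = 0.0000−0.0000z
det = 0.6242;  x = 0.0086+-0.0683z,  y = -0.0149+0.1183z
into |P−S₁|² = l²: 1.0187z² + 0.1321z + -0.0946 = 0;  Δ = 0.4030;  z = -0.3764 or 0.2468 → z<0 root = -0.3764
x = 0.0343, y = -0.0594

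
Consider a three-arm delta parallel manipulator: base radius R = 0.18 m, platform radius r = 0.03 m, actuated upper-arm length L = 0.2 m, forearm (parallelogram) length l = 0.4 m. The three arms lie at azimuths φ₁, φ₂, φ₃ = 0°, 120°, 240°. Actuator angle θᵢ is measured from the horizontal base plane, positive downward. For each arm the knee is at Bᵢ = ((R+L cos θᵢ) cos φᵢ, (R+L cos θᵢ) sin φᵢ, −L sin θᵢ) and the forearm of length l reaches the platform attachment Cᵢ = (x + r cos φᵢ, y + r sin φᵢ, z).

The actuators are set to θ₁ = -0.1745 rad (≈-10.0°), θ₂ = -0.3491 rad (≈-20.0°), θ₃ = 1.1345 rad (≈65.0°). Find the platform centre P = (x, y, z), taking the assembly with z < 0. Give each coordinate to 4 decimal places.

φ1=0.0°: virtual centre (0.3470, 0.0000, 0.0347), radius l
φ2=120.0°: virtual centre (-0.1690, 0.2927, 0.0684), radius l
arm 3 at φ=240.0°: e+L cos θ3 = 0.2345;  S3 = (-0.1173, -0.2031, -0.1813)
eliminate P² terms by subtracting sphere 1 from 2 and 3
linear system: -1.0319x+0.5853y = -0.0027−0.0674z; -0.9284x+-0.4062y = -0.0337−-0.4320z
det = 0.9626;  x = 0.0217+-0.2342z,  y = 0.0335+-0.5281z
quadratic in z: (1.3337)z²+(0.0475)z+(-0.0518)=0, √Δ=0.5281 → z ∈ {-0.2158, 0.1801}; z = -0.2158 (taking z<0)
x = 0.0722, y = 0.1475

(0.0722, 0.1475, -0.2158)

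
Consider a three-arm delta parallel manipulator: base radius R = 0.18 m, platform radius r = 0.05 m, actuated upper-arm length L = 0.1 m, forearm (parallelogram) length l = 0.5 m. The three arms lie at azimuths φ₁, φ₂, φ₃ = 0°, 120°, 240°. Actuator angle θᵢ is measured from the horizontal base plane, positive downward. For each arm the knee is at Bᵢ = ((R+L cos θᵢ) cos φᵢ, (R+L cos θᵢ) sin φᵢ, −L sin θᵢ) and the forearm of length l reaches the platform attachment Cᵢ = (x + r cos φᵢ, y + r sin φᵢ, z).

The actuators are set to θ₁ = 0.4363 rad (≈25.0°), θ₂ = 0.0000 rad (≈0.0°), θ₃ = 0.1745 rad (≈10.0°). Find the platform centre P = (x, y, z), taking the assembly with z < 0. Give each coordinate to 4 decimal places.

centre 1 = (0.2206·cos0.0°, 0.2206·sin0.0°, -0.0423) = (0.2206, 0.0000, -0.0423)
φ2=120.0°: virtual centre (-0.1150, 0.1992, 0.0000), radius l
centre 3 = (0.2285·cos240.0°, 0.2285·sin240.0°, -0.0174) = (-0.1142, -0.1979, -0.0174)
eliminate P² terms by subtracting sphere 1 from 2 and 3
[-0.6713 0.3984 0.0845]·P = 0.0024;  [-0.6697 -0.3957 0.0498]·P = 0.0020
Cramer: x(z) = -0.0033+0.1001z;  y(z) = 0.0005-0.0435z
sphere 1 gives Az²+Bz+C=0 with A=1.0119, B=0.0396, C=-0.1981;  B²−4AC=0.8032;  roots -0.4624, 0.4232;  negative root z = -0.4624
x = -0.0496, y = 0.0206

(-0.0496, 0.0206, -0.4624)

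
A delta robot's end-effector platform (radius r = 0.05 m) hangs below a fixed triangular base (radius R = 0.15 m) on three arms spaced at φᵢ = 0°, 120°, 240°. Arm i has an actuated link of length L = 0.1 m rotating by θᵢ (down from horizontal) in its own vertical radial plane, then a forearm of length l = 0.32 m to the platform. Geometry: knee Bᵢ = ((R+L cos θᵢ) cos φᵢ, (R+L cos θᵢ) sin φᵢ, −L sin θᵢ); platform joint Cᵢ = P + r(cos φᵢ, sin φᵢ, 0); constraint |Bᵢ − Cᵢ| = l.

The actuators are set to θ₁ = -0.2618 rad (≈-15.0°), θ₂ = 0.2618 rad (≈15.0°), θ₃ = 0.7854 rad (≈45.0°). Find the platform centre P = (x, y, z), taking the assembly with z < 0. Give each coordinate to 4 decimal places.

arm 1 at φ=0.0°: (R−r)+L cos θ1 = 0.1966;  centre 1 = (0.1966, 0.0000, 0.0259)
arm 2 at φ=120.0°: (R−r)+L cos θ2 = 0.1966;  centre 2 = (-0.0983, 0.1703, -0.0259)
centre 3 = (0.1707·cos240.0°, 0.1707·sin240.0°, -0.0707) = (-0.0854, -0.1478, -0.0707)
subtract pairs → two planes through P
[-0.5898 0.3405 -0.1035]·P = 0.0000;  [-0.5639 -0.2957 -0.1932]·P = -0.0052
det = 0.3664;  x = 0.0048+-0.2631z,  y = 0.0083+-0.1516z
into |P−centre ₁|² = l²: 1.0922z² + 0.0466z + -0.0649 = 0;  Δ = 0.2856;  z = -0.2660 or 0.2233 → z<0 root = -0.2660
x = 0.0748, y = 0.0487

(0.0748, 0.0487, -0.2660)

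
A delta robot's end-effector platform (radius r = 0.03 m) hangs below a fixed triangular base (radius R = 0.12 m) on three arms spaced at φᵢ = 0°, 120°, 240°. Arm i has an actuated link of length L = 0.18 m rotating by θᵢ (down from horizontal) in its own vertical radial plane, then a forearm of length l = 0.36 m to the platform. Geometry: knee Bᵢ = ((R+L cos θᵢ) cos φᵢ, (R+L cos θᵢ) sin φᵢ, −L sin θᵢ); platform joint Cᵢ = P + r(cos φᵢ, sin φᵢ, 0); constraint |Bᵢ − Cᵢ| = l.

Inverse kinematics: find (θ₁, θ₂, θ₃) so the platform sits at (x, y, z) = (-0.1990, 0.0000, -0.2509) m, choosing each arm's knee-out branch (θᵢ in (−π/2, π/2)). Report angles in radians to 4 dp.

θ₁ = 1.2216, θ₂ = -0.0872, θ₃ = -0.0872

arm 1 (φ=0.0°): x'=-0.1990, y'=0.0000
  e−x'=0.2890;  (l²−L²−(e−x')²−y'²−z²)/2L = -0.1369
  θ1 = atan2(B,A) + arccos(C/0.3827) = 1.2216
arm 2 (φ=120.0°): x'=0.0995, y'=0.1723
  A=-0.0095, B=-0.2509, C=(l²−L²−A²−y'²−z²)/(2L)=0.0124
  θ2 = atan2(B,A) + arccos(C/0.2511) = -0.0872
arm 3 (φ=240.0°): x'=0.0995, y'=-0.1723
  e−x'=-0.0095;  (l²−L²−(e−x')²−y'²−z²)/2L = 0.0124
  γ=atan2(-0.2509,-0.0095)=-1.6086;  ψ=arccos(0.0493)=1.5215;  θ3=γ+ψ≈-0.0872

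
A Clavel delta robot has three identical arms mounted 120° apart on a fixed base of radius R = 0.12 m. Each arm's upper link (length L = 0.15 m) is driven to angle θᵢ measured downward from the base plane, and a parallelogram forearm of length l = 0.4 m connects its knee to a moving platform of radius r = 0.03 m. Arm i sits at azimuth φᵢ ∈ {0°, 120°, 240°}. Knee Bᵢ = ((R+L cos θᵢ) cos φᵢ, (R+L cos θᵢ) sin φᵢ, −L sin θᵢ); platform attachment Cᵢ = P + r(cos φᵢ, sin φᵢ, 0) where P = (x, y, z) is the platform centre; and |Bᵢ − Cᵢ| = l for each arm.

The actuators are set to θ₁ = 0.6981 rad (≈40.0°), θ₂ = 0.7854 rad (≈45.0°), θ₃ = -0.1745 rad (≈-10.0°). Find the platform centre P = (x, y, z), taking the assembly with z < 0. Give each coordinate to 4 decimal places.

(-0.0611, -0.1343, -0.3632)

O1 = (0.2049·cos0.0°, 0.2049·sin0.0°, -0.0964) = (0.2049, 0.0000, -0.0964)
arm 2 at φ=120.0°: (R−r)+L cos θ2 = 0.1961;  O2 = (-0.0980, 0.1698, -0.1061)
arm 3 at φ=240.0°: (R−r)+L cos θ3 = 0.2377;  O3 = (-0.1189, -0.2059, 0.0260)
|O₂|²−|O₁|² = -0.0016;  |O₃|²−|O₁|² = 0.0059
[-0.6059 0.3396 -0.0193]·P = -0.0016;  [-0.6475 -0.4117 0.2449]·P = 0.0059
Cramer: x(z) = -0.0029+0.1603z;  y(z) = -0.0098+0.3428z
into |P−O₁|² = l²: 1.1432z² + 0.1195z + -0.1074 = 0;  Δ = 0.5055;  z = -0.3632 or 0.2587 → z<0 root = -0.3632
x = -0.0611, y = -0.1343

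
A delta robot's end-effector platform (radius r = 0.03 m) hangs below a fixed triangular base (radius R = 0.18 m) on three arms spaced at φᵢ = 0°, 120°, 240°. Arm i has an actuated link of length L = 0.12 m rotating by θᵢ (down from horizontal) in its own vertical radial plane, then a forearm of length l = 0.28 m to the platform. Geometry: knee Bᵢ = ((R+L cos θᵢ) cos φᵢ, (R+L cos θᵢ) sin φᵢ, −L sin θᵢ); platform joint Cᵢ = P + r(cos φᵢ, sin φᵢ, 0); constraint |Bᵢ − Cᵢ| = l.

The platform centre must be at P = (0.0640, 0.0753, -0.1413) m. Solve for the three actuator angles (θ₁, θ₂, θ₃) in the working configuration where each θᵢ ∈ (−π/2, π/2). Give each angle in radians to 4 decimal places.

θ₁ = -0.3480, θ₂ = 0.1741, θ₃ = 1.3089

φ1=0.0° → target in arm frame (0.0640, 0.0753)
  A=0.0860, B=-0.1413, C=(l²−L²−A²−y'²−z²)/(2L)=0.1290
  θ1 = atan2(B,A) + arccos(C/0.1654) = -0.3480
φ2=120.0° → target in arm frame (0.0332, -0.0931)
  A=0.1168, B=-0.1413, C=(l²−L²−A²−y'²−z²)/(2L)=0.0905
  γ=atan2(-0.1413,0.1168)=-0.8801;  ψ=arccos(0.4939)=1.0542;  θ2=γ+ψ≈0.1741
rotate P by −φ3: (-0.0972, 0.0178, -0.1413)
  A=0.2472, B=-0.1413, C=(l²−L²−A²−y'²−z²)/(2L)=-0.0725
  γ=atan2(-0.1413,0.2472)=-0.5193;  ψ=arccos(-0.2545)=1.8282;  θ3=γ+ψ≈1.3089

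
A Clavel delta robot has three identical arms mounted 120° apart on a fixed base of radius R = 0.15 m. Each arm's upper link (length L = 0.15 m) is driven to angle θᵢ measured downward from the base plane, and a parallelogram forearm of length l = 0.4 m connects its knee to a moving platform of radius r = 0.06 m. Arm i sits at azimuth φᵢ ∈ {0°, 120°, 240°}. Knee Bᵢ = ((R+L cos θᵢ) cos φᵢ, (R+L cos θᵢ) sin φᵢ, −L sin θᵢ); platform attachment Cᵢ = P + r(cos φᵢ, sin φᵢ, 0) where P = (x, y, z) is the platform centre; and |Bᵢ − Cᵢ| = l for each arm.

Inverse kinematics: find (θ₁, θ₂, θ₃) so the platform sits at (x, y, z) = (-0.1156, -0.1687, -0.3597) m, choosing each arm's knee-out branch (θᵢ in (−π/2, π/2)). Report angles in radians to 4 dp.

θ₁ = 1.0472, θ₂ = 0.9598, θ₃ = -0.2615

φ1=0.0° → target in arm frame (-0.1156, -0.1687)
  A cos θ + B sin θ = C:  0.2056·cos θ + -0.3597·sin θ = -0.2087
  θ1 = atan2(B,A) + arccos(C/0.4143) = 1.0472
arm 2 (φ=120.0°): x'=-0.0883, y'=0.1845
  e−x'=0.1783;  (l²−L²−(e−x')²−y'²−z²)/2L = -0.1923
  √(A²+B²)=0.4015;  θ2 = -1.1106+2.0704 ≈ 0.9598
arm 3 (φ=240.0°): x'=0.2039, y'=-0.0158
  A cos θ + B sin θ = C:  -0.1139·cos θ + -0.3597·sin θ = -0.0170
  γ=atan2(-0.3597,-0.1139)=-1.8775;  ψ=arccos(-0.0451)=1.6159;  θ3=γ+ψ≈-0.2615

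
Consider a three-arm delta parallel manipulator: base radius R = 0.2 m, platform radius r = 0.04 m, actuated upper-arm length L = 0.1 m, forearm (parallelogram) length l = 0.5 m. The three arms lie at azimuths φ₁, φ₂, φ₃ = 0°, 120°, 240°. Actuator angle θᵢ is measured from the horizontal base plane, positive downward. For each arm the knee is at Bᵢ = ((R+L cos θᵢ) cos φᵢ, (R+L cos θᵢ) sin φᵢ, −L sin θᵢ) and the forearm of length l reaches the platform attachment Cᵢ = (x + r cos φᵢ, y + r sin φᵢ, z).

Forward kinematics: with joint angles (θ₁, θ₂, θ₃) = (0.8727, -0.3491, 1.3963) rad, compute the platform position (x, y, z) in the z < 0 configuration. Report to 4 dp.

(-0.0379, 0.1912, -0.4570)

S1 = (0.2243·cos0.0°, 0.2243·sin0.0°, -0.0766) = (0.2243, 0.0000, -0.0766)
φ2=120.0°: virtual centre (-0.1270, 0.2199, 0.0342), radius l
arm 3 at φ=240.0°: (R−r)+L cos θ3 = 0.1774;  S3 = (-0.0887, -0.1536, -0.0985)
|S₂|²−|S₁|² = 0.0095;  |S₃|²−|S₁|² = -0.0150
linear system: -0.7025x+0.4399y = 0.0095−0.2216z; -0.6259x+-0.3072y = -0.0150−-0.0437z
det = 0.4911;  x = 0.0075+0.0994z,  y = 0.0336+-0.3450z
quadratic in z: (1.1289)z²+(0.0869)z+(-0.1960)=0, √Δ=0.9448 → z ∈ {-0.4570, 0.3800}; z = -0.4570 (taking z<0)
x = -0.0379, y = 0.1912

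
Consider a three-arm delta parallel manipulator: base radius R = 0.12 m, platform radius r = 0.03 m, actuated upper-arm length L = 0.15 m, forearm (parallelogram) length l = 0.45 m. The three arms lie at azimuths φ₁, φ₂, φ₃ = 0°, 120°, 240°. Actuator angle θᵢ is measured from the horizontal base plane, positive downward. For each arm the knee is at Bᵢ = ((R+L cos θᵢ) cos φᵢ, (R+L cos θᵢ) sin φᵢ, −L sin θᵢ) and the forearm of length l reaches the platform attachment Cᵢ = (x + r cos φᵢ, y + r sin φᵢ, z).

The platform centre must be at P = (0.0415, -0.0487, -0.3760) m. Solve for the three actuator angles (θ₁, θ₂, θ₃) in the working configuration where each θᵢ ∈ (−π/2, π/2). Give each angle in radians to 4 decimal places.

θ₁ = -0.1744, θ₂ = 0.2619, θ₃ = -0.0869

arm 1 (φ=0.0°): x'=0.0415, y'=-0.0487
  e−x'=0.0485;  (l²−L²−(e−x')²−y'²−z²)/2L = 0.1130
  θ1 = atan2(B,A) + arccos(C/0.3791) = -0.1744
φ2=120.0° → target in arm frame (-0.0629, -0.0116)
  A cos θ + B sin θ = C:  0.1529·cos θ + -0.3760·sin θ = 0.0503
  √(A²+B²)=0.4059;  θ2 = -1.1845+1.4464 ≈ 0.2619
φ3=240.0° → target in arm frame (0.0214, 0.0603)
  e−x'=0.0686;  (l²−L²−(e−x')²−y'²−z²)/2L = 0.1010
  √(A²+B²)=0.3822;  θ3 = -1.3904+1.3035 ≈ -0.0869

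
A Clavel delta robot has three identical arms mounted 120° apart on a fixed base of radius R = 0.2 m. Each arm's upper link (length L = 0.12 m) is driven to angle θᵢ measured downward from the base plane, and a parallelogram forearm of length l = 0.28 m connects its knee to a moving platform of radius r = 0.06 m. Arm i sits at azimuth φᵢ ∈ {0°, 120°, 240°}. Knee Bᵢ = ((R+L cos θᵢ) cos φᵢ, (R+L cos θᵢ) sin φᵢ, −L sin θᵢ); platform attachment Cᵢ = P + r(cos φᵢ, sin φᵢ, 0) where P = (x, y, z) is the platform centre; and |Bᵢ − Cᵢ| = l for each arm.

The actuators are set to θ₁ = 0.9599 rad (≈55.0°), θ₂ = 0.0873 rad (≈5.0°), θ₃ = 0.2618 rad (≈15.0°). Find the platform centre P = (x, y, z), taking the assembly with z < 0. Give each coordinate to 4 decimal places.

arm 1 at φ=0.0°: ρ1 = 0.2088;  O1 = (0.2088, 0.0000, -0.0983)
φ2=120.0°: virtual centre (-0.1298, 0.2248, -0.0105), radius l
O3 = (0.2559·cos240.0°, 0.2559·sin240.0°, -0.0311) = (-0.1280, -0.2216, -0.0311)
|O₂|²−|O₁|² = 0.0142;  |O₃|²−|O₁|² = 0.0132
plane₁₂: -0.6772x+0.4495y+0.1757z = 0.0142
Cramer: x(z) = -0.0203+0.2294z;  y(z) = 0.0011-0.0452z
into |P−O₁|² = l²: 1.0547z² + 0.0914z + -0.0163 = 0;  Δ = 0.0769;  z = -0.1748 or 0.0881 → z<0 root = -0.1748
x = -0.0604, y = 0.0090

(-0.0604, 0.0090, -0.1748)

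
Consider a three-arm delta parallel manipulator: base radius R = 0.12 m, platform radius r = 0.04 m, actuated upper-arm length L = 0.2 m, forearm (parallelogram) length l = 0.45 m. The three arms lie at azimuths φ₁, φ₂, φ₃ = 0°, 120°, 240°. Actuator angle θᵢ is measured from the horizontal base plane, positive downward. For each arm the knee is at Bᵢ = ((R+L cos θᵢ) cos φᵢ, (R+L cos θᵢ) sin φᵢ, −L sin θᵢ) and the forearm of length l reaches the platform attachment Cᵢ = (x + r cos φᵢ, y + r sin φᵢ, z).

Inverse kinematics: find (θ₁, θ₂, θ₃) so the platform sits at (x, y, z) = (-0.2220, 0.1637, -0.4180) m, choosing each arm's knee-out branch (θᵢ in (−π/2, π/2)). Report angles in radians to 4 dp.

θ₁ = 1.3089, θ₂ = -0.0873, θ₃ = 0.8728

arm 1 (φ=0.0°): x'=-0.2220, y'=0.1637
  A=0.3020, B=-0.4180, C=(l²−L²−A²−y'²−z²)/(2L)=-0.3256
  θ1 = atan2(B,A) + arccos(C/0.5157) = 1.3089
arm 2 (φ=120.0°): x'=0.2528, y'=0.1104
  e−x'=-0.1728;  (l²−L²−(e−x')²−y'²−z²)/2L = -0.1357
  γ=atan2(-0.4180,-0.1728)=-1.9627;  ψ=arccos(-0.2999)=1.8754;  θ2=γ+ψ≈-0.0873
φ3=240.0° → target in arm frame (-0.0308, -0.2741)
  A=0.1108, B=-0.4180, C=(l²−L²−A²−y'²−z²)/(2L)=-0.2491
  θ3 = atan2(B,A) + arccos(C/0.4324) = 0.8728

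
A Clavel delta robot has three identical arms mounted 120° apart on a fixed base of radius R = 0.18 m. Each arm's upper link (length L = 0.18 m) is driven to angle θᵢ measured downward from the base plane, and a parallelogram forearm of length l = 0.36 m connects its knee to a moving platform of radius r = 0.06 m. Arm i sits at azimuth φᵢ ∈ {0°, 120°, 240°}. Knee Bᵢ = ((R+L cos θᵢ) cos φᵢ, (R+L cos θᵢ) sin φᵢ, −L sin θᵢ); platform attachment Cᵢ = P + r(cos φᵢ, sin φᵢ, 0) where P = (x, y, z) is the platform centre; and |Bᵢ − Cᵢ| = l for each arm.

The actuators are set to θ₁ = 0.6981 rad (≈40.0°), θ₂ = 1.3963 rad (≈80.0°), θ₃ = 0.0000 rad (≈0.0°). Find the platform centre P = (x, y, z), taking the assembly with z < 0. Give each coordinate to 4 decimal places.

centre 1 = (0.2579·cos0.0°, 0.2579·sin0.0°, -0.1157) = (0.2579, 0.0000, -0.1157)
centre 2 = (0.1513·cos120.0°, 0.1513·sin120.0°, -0.1773) = (-0.0756, 0.1310, -0.1773)
centre 3 = (0.3000·cos240.0°, 0.3000·sin240.0°, 0.0000) = (-0.1500, -0.2598, 0.0000)
|centre ₂|²−|centre ₁|² = -0.0256;  |centre ₃|²−|centre ₁|² = 0.0101
linear system: -0.6670x+0.2620y = -0.0256−-0.1231z; -0.8158x+-0.5196y = 0.0101−0.2314z
det = 0.5603;  x = 0.0190+-0.0060z,  y = -0.0493+0.4547z
into |P−centre ₁|² = l²: 1.2068z² + 0.1894z + -0.0567 = 0;  Δ = 0.3097;  z = -0.3090 or 0.1521 → z<0 root = -0.3090
x = 0.0209, y = -0.1898

(0.0209, -0.1898, -0.3090)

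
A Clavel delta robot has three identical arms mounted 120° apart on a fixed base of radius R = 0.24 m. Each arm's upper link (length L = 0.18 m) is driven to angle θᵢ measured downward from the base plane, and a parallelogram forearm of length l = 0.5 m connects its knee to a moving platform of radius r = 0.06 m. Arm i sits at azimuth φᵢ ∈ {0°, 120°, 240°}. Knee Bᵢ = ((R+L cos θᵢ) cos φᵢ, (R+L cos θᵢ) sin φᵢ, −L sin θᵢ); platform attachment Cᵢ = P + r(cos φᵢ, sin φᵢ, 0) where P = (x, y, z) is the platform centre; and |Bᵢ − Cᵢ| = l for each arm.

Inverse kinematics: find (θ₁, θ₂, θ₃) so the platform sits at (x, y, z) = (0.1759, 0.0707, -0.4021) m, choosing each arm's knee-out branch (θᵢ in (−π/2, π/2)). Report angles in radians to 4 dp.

φ1=0.0° → target in arm frame (0.1759, 0.0707)
  e−x'=0.0041;  (l²−L²−(e−x')²−y'²−z²)/2L = 0.1414
  √(A²+B²)=0.4021;  θ1 = -1.5606+1.2115 ≈ -0.3491
φ2=120.0° → target in arm frame (-0.0267, -0.1877)
  e−x'=0.2067;  (l²−L²−(e−x')²−y'²−z²)/2L = -0.0612
  γ=atan2(-0.4021,0.2067)=-1.0959;  ψ=arccos(-0.1354)=1.7066;  θ2=γ+ψ≈0.6107
arm 3 (φ=240.0°): x'=-0.1492, y'=0.1170
  A=0.3292, B=-0.4021, C=(l²−L²−A²−y'²−z²)/(2L)=-0.1837
  γ=atan2(-0.4021,0.3292)=-0.8848;  ψ=arccos(-0.3535)=1.9321;  θ3=γ+ψ≈1.0473

θ₁ = -0.3491, θ₂ = 0.6107, θ₃ = 1.0473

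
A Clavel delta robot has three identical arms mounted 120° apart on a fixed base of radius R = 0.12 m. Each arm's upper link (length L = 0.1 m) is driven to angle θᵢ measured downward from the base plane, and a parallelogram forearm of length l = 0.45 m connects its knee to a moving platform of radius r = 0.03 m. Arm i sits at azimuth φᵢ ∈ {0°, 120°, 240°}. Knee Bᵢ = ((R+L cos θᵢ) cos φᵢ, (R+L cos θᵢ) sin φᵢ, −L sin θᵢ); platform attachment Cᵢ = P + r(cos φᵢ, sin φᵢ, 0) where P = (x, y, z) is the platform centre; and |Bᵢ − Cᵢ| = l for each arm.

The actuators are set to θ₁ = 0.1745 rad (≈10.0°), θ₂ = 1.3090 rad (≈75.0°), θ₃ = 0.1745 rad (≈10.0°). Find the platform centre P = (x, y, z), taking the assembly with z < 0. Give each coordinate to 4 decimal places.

arm 1 at φ=0.0°: (R−r)+L cos θ1 = 0.1885;  centre 1 = (0.1885, 0.0000, -0.0174)
φ2=120.0°: virtual centre (-0.0579, 0.1004, -0.0966), radius l
φ3=240.0°: virtual centre (-0.0942, -0.1632, -0.0174), radius l
eliminate P² terms by subtracting sphere 1 from 2 and 3
[-0.4928 0.2007 -0.1585]·P = -0.0131;  [-0.5654 -0.3265 0.0000]·P = 0.0000
det = 0.2744;  x = 0.0155+-0.1885z,  y = -0.0269+0.3266z
into |P−centre ₁|² = l²: 1.1422z² + 0.0823z + -0.1716 = 0;  Δ = 0.7906;  z = -0.4253 or 0.3532 → z<0 root = -0.4253
x = 0.0957, y = -0.1658

(0.0957, -0.1658, -0.4253)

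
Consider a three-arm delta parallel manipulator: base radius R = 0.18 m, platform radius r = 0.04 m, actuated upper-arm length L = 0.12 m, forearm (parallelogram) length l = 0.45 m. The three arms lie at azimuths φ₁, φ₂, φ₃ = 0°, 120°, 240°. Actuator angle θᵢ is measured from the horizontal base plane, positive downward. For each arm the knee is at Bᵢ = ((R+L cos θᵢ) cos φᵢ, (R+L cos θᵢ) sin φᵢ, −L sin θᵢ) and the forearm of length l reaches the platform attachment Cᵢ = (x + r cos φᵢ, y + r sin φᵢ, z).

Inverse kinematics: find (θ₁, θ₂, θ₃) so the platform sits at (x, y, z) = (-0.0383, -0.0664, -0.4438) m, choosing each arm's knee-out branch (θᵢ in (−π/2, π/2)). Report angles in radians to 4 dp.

φ1=0.0° → target in arm frame (-0.0383, -0.0664)
  A=0.1783, B=-0.4438, C=(l²−L²−A²−y'²−z²)/(2L)=-0.1877
  γ=atan2(-0.4438,0.1783)=-1.1888;  ψ=arccos(-0.3925)=1.9742;  θ1=γ+ψ≈0.7854
arm 2 (φ=120.0°): x'=-0.0384, y'=0.0664
  A cos θ + B sin θ = C:  0.1784·cos θ + -0.4438·sin θ = -0.1878
  γ=atan2(-0.4438,0.1784)=-1.1887;  ψ=arccos(-0.3927)=1.9743;  θ2=γ+ψ≈0.7856
arm 3 (φ=240.0°): x'=0.0767, y'=0.0000
  A cos θ + B sin θ = C:  0.0633·cos θ + -0.4438·sin θ = -0.0536
  γ=atan2(-0.4438,0.0633)=-1.4290;  ψ=arccos(-0.1196)=1.6907;  θ3=γ+ψ≈0.2617

θ₁ = 0.7854, θ₂ = 0.7856, θ₃ = 0.2617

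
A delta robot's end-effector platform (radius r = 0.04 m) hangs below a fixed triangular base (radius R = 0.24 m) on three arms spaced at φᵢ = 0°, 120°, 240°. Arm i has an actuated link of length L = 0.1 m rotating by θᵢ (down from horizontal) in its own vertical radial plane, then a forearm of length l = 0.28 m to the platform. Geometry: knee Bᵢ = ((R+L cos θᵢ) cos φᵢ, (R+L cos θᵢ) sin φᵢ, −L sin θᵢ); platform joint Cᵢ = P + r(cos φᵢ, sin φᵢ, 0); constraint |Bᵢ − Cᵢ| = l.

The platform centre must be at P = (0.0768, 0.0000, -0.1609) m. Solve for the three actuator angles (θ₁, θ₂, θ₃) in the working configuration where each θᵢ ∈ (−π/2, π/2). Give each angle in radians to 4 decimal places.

θ₁ = -0.0867, θ₂ = 1.3091, θ₃ = 1.3091

φ1=0.0° → target in arm frame (0.0768, 0.0000)
  e−x'=0.1232;  (l²−L²−(e−x')²−y'²−z²)/2L = 0.1367
  γ=atan2(-0.1609,0.1232)=-0.9173;  ψ=arccos(0.6744)=0.8307;  θ1=γ+ψ≈-0.0867
arm 2 (φ=120.0°): x'=-0.0384, y'=-0.0665
  A cos θ + B sin θ = C:  0.2384·cos θ + -0.1609·sin θ = -0.0937
  θ2 = atan2(B,A) + arccos(C/0.2876) = 1.3091
rotate P by −φ3: (-0.0384, 0.0665, -0.1609)
  A=0.2384, B=-0.1609, C=(l²−L²−A²−y'²−z²)/(2L)=-0.0937
  γ=atan2(-0.1609,0.2384)=-0.5937;  ψ=arccos(-0.3259)=1.9028;  θ3=γ+ψ≈1.3091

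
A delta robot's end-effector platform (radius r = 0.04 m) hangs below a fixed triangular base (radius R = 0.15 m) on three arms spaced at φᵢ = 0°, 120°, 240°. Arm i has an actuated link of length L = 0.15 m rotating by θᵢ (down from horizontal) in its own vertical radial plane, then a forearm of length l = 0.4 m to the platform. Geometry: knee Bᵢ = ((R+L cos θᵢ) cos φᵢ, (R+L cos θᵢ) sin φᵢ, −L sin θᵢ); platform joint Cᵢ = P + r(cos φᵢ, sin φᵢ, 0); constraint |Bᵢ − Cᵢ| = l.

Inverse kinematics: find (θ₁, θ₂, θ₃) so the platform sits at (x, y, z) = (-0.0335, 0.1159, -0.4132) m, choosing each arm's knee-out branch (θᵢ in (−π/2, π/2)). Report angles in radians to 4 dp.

θ₁ = 0.8724, θ₂ = 0.2616, θ₃ = 1.0470

φ1=0.0° → target in arm frame (-0.0335, 0.1159)
  A cos θ + B sin θ = C:  0.1435·cos θ + -0.4132·sin θ = -0.2242
  √(A²+B²)=0.4374;  θ1 = -1.2365+2.1090 ≈ 0.8724
rotate P by −φ2: (0.1171, -0.0289, -0.4132)
  e−x'=-0.0071;  (l²−L²−(e−x')²−y'²−z²)/2L = -0.1137
  √(A²+B²)=0.4133;  θ2 = -1.5880+1.8496 ≈ 0.2616
rotate P by −φ3: (-0.0836, -0.0870, -0.4132)
  e−x'=0.1936;  (l²−L²−(e−x')²−y'²−z²)/2L = -0.2610
  √(A²+B²)=0.4563;  θ3 = -1.1326+2.1796 ≈ 1.0470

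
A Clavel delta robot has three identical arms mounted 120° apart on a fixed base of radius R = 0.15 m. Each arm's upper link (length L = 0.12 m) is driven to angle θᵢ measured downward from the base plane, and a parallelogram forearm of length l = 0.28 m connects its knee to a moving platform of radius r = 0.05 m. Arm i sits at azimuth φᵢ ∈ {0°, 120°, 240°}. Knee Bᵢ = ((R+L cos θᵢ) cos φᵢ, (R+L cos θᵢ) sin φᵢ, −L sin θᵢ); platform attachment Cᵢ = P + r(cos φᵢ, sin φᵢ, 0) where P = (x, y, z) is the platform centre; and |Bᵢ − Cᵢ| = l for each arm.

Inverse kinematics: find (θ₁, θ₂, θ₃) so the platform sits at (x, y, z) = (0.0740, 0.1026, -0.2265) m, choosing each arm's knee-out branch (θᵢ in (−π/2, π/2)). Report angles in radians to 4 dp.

rotate P by −φ1: (0.0740, 0.1026, -0.2265)
  A cos θ + B sin θ = C:  0.0260·cos θ + -0.2265·sin θ = 0.0062
  √(A²+B²)=0.2280;  θ1 = -1.4565+1.5435 ≈ 0.0870
φ2=120.0° → target in arm frame (0.0519, -0.1154)
  A cos θ + B sin θ = C:  0.0481·cos θ + -0.2265·sin θ = -0.0122
  γ=atan2(-0.2265,0.0481)=-1.3613;  ψ=arccos(-0.0528)=1.6236;  θ2=γ+ψ≈0.2623
arm 3 (φ=240.0°): x'=-0.1259, y'=0.0128
  e−x'=0.2259;  (l²−L²−(e−x')²−y'²−z²)/2L = -0.1603
  θ3 = atan2(B,A) + arccos(C/0.3199) = 1.3090

θ₁ = 0.0870, θ₂ = 0.2623, θ₃ = 1.3090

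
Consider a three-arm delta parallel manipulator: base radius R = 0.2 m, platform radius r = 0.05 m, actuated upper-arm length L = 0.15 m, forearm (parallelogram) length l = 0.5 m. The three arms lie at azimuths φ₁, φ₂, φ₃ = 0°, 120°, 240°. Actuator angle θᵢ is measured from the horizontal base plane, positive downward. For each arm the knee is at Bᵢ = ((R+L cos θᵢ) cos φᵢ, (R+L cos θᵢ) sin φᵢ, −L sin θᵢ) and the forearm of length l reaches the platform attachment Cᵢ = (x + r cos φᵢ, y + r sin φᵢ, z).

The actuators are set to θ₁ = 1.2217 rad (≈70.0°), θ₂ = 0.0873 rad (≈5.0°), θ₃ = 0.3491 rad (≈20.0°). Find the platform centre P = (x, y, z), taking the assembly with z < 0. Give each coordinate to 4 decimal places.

(-0.1830, 0.0353, -0.4588)

φ1=0.0°: virtual centre (0.2013, 0.0000, -0.1410), radius l
centre 2 = (0.2994·cos120.0°, 0.2994·sin120.0°, -0.0131) = (-0.1497, 0.2593, -0.0131)
centre 3 = (0.2910·cos240.0°, 0.2910·sin240.0°, -0.0513) = (-0.1455, -0.2520, -0.0513)
subtract pairs → two planes through P
plane₁₂: -0.7020x+0.5186y+0.2557z = 0.0294
det = 0.7135;  x = -0.0403+0.3110z,  y = 0.0022+-0.0722z
quadratic in z: (1.1019)z²+(0.1313)z+(-0.1717)=0, √Δ=0.8799 → z ∈ {-0.4588, 0.3397}; z = -0.4588 (taking z<0)
x = -0.1830, y = 0.0353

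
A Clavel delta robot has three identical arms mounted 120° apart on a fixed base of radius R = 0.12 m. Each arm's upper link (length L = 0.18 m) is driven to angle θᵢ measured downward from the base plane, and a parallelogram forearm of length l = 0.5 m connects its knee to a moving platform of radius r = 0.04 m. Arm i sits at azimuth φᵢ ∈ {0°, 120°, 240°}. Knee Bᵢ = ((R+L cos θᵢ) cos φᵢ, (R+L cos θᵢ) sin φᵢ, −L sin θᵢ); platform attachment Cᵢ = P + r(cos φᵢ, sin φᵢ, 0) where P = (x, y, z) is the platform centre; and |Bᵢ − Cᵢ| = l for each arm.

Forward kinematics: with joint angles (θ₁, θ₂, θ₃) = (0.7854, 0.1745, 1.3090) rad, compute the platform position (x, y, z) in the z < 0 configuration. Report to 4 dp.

centre 1 = (0.2073·cos0.0°, 0.2073·sin0.0°, -0.1273) = (0.2073, 0.0000, -0.1273)
arm 2 at φ=120.0°: (R−r)+L cos θ2 = 0.2573;  centre 2 = (-0.1286, 0.2228, -0.0313)
φ3=240.0°: virtual centre (-0.0633, -0.1096, -0.1739), radius l
subtract pairs → two planes through P
plane₁₂: -0.6718x+0.4456y+0.1921z = 0.0080
Cramer: x(z) = 0.0103+0.0015z;  y(z) = 0.0335-0.4287z
into |P−centre ₁|² = l²: 1.1838z² + 0.2253z + -0.1939 = 0;  Δ = 0.9688;  z = -0.5109 or 0.3206 → z<0 root = -0.5109
x = 0.0095, y = 0.2525

(0.0095, 0.2525, -0.5109)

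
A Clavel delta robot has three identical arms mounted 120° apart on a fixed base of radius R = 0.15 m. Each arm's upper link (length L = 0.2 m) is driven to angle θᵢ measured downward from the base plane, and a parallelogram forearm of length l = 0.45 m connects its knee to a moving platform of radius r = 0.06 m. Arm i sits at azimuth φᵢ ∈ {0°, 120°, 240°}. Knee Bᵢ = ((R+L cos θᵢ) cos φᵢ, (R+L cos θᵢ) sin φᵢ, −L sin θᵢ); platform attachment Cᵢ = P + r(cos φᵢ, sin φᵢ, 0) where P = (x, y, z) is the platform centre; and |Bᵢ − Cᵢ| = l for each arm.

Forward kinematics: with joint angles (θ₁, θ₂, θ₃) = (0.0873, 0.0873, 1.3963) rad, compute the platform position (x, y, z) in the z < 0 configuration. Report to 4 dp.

(0.1474, 0.2553, -0.3598)

centre 1 = (0.2892·cos0.0°, 0.2892·sin0.0°, -0.0174) = (0.2892, 0.0000, -0.0174)
arm 2 at φ=120.0°: (R−r)+L cos θ2 = 0.2892;  centre 2 = (-0.1446, 0.2505, -0.0174)
φ3=240.0°: virtual centre (-0.0624, -0.1080, -0.1970), radius l
subtract pairs → two planes through P
plane₁₂: -0.8677x+0.5010y+0.0000z = 0.0000
Cramer: x(z) = 0.0275-0.3333z;  y(z) = 0.0476-0.5772z
sphere 1 gives Az²+Bz+C=0 with A=1.4443, B=0.1544, C=-0.1314;  B²−4AC=0.7830;  roots -0.3598, 0.2529;  negative root z = -0.3598
x = 0.1474, y = 0.2553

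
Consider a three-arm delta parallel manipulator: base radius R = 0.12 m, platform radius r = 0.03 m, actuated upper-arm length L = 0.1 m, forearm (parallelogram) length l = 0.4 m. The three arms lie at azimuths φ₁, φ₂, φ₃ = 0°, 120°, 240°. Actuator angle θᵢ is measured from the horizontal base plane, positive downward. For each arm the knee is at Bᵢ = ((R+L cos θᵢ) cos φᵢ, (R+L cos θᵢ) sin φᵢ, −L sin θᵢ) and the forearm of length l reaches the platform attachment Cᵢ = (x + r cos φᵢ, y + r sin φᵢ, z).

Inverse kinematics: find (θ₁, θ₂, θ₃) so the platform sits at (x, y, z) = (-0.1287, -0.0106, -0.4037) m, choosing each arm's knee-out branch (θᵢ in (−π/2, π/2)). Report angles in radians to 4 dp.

φ1=0.0° → target in arm frame (-0.1287, -0.0106)
  A=0.2187, B=-0.4037, C=(l²−L²−A²−y'²−z²)/(2L)=-0.3046
  θ1 = atan2(B,A) + arccos(C/0.4591) = 1.2218
arm 2 (φ=120.0°): x'=0.0552, y'=0.1168
  e−x'=0.0348;  (l²−L²−(e−x')²−y'²−z²)/2L = -0.1391
  √(A²+B²)=0.4052;  θ2 = -1.4847+1.9212 ≈ 0.4365
arm 3 (φ=240.0°): x'=0.0735, y'=-0.1062
  A cos θ + B sin θ = C:  0.0165·cos θ + -0.4037·sin θ = -0.1226
  θ3 = atan2(B,A) + arccos(C/0.4040) = 0.3490

θ₁ = 1.2218, θ₂ = 0.4365, θ₃ = 0.3490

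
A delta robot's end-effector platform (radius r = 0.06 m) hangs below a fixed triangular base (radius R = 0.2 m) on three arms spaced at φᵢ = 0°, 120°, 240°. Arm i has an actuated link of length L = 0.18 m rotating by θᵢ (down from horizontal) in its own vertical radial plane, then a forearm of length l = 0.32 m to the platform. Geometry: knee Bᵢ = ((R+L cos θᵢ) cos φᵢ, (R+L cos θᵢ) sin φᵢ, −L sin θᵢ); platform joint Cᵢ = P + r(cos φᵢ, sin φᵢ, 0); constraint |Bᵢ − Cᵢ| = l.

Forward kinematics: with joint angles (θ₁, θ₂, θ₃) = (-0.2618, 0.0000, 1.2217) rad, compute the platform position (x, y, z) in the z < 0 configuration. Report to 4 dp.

(0.0671, 0.0955, -0.1334)

φ1=0.0°: virtual centre (0.3139, 0.0000, 0.0466), radius l
arm 2 at φ=120.0°: ρ2 = 0.3200;  O2 = (-0.1600, 0.2771, 0.0000)
arm 3 at φ=240.0°: ρ3 = 0.2016;  O3 = (-0.1008, -0.1746, -0.1691)
subtract pairs → two planes through P
[-0.9477 0.5543 -0.0932]·P = 0.0017;  [-0.8293 -0.3491 -0.4315]·P = -0.0314
det = 0.7905;  x = 0.0213+-0.3437z,  y = 0.0395+-0.4195z
sphere 1 gives Az²+Bz+C=0 with A=1.2941, B=0.0748, C=-0.0131;  B²−4AC=0.0732;  roots -0.1334, 0.0757;  negative root z = -0.1334
x = 0.0671, y = 0.0955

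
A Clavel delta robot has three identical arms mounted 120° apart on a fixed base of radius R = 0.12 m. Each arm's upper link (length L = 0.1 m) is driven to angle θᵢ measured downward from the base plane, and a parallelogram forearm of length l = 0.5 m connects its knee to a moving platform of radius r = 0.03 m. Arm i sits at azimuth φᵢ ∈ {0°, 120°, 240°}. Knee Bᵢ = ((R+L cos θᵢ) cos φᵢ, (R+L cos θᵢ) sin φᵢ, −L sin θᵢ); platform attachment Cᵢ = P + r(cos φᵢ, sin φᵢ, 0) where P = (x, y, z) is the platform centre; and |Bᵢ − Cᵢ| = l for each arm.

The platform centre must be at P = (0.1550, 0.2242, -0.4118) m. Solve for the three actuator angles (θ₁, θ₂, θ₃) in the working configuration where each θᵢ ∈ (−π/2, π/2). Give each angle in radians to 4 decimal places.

rotate P by −φ1: (0.1550, 0.2242, -0.4118)
  A cos θ + B sin θ = C:  -0.0650·cos θ + -0.4118·sin θ = 0.0797
  γ=atan2(-0.4118,-0.0650)=-1.7273;  ψ=arccos(0.1911)=1.3786;  θ1=γ+ψ≈-0.3488
rotate P by −φ2: (0.1167, -0.2463, -0.4118)
  e−x'=-0.0267;  (l²−L²−(e−x')²−y'²−z²)/2L = 0.0451
  γ=atan2(-0.4118,-0.0267)=-1.6355;  ψ=arccos(0.1094)=1.4612;  θ2=γ+ψ≈-0.1743
arm 3 (φ=240.0°): x'=-0.2717, y'=0.0221
  A cos θ + B sin θ = C:  0.3617·cos θ + -0.4118·sin θ = -0.3043
  √(A²+B²)=0.5481;  θ3 = -0.8501+2.1595 ≈ 1.3094

θ₁ = -0.3488, θ₂ = -0.1743, θ₃ = 1.3094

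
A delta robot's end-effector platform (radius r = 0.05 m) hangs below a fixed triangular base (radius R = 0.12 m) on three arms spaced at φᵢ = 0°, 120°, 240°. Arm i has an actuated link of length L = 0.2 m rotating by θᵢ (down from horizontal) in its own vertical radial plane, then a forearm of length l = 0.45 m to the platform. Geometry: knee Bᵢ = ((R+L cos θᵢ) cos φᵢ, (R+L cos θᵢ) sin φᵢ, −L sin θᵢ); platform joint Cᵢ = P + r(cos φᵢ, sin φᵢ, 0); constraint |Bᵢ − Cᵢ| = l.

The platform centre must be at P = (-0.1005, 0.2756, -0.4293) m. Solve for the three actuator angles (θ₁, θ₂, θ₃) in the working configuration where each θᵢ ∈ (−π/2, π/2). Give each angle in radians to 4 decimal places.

arm 1 (φ=0.0°): x'=-0.1005, y'=0.2756
  e−x'=0.1705;  (l²−L²−(e−x')²−y'²−z²)/2L = -0.3171
  √(A²+B²)=0.4619;  θ1 = -1.1927+2.3273 ≈ 1.1346
rotate P by −φ2: (0.2889, -0.0508, -0.4293)
  A=-0.2189, B=-0.4293, C=(l²−L²−A²−y'²−z²)/(2L)=-0.1808
  γ=atan2(-0.4293,-0.2189)=-2.0424;  ψ=arccos(-0.3751)=1.9553;  θ2=γ+ψ≈-0.0871
rotate P by −φ3: (-0.1884, -0.2248, -0.4293)
  e−x'=0.2584;  (l²−L²−(e−x')²−y'²−z²)/2L = -0.3478
  √(A²+B²)=0.5011;  θ3 = -1.0289+2.3381 ≈ 1.3091

θ₁ = 1.1346, θ₂ = -0.0871, θ₃ = 1.3091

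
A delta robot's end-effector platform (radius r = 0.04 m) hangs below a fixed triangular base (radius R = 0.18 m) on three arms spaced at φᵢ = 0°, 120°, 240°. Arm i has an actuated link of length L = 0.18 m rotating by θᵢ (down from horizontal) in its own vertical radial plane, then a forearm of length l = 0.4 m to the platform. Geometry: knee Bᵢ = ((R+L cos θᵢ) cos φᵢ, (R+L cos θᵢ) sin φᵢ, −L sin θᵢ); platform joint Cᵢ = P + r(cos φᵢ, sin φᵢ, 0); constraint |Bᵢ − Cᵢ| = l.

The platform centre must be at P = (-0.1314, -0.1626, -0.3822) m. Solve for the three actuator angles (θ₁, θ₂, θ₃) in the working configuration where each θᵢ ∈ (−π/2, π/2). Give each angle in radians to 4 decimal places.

φ1=0.0° → target in arm frame (-0.1314, -0.1626)
  A=0.2714, B=-0.3822, C=(l²−L²−A²−y'²−z²)/(2L)=-0.3294
  γ=atan2(-0.3822,0.2714)=-0.9533;  ψ=arccos(-0.7026)=2.3499;  θ1=γ+ψ≈1.3966
rotate P by −φ2: (-0.0751, 0.1951, -0.3822)
  A cos θ + B sin θ = C:  0.2151·cos θ + -0.3822·sin θ = -0.2856
  √(A²+B²)=0.4386;  θ2 = -1.0582+2.2799 ≈ 1.2218
φ3=240.0° → target in arm frame (0.2065, -0.0325)
  A cos θ + B sin θ = C:  -0.0665·cos θ + -0.3822·sin θ = -0.0665
  γ=atan2(-0.3822,-0.0665)=-1.7431;  ψ=arccos(-0.1715)=1.7432;  θ3=γ+ψ≈0.0001

θ₁ = 1.3966, θ₂ = 1.2218, θ₃ = 0.0001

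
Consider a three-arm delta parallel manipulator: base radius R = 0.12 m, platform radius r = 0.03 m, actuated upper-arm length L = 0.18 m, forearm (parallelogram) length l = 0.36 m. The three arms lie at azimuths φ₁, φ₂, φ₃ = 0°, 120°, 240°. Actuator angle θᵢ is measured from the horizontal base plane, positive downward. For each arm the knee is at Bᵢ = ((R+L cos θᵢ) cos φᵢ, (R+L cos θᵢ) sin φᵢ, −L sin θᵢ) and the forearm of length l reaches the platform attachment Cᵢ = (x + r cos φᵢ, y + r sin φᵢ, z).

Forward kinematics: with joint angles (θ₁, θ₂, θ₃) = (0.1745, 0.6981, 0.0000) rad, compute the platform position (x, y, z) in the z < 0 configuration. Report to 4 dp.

(0.0276, -0.0867, -0.2855)

φ1=0.0°: virtual centre (0.2673, 0.0000, -0.0313), radius l
centre 2 = (0.2279·cos120.0°, 0.2279·sin120.0°, -0.1157) = (-0.1139, 0.1974, -0.1157)
centre 3 = (0.2700·cos240.0°, 0.2700·sin240.0°, 0.0000) = (-0.1350, -0.2338, 0.0000)
subtract pairs → two planes through P
plane₁₂: -0.7624x+0.3947y+-0.1689z = -0.0071
det = 0.6741;  x = 0.0046+-0.0806z,  y = -0.0090+0.2723z
into |P−centre ₁|² = l²: 1.0806z² + 0.0999z + -0.0596 = 0;  Δ = 0.2674;  z = -0.2855 or 0.1931 → z<0 root = -0.2855
x = 0.0276, y = -0.0867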